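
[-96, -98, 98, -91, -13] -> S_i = Random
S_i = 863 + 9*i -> [863, 872, 881, 890, 899]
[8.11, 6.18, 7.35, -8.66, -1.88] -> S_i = Random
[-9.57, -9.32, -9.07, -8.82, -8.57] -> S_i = -9.57 + 0.25*i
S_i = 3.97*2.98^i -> [3.97, 11.83, 35.26, 105.06, 313.08]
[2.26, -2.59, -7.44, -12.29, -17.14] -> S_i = 2.26 + -4.85*i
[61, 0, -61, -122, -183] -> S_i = 61 + -61*i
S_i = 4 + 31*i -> [4, 35, 66, 97, 128]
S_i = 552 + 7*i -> [552, 559, 566, 573, 580]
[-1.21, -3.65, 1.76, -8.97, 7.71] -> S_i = Random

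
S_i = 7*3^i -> [7, 21, 63, 189, 567]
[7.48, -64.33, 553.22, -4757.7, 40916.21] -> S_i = 7.48*(-8.60)^i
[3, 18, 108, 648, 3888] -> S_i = 3*6^i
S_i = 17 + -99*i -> [17, -82, -181, -280, -379]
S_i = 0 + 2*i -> [0, 2, 4, 6, 8]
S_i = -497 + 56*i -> [-497, -441, -385, -329, -273]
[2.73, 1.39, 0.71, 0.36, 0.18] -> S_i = 2.73*0.51^i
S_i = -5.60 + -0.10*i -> [-5.6, -5.7, -5.8, -5.9, -6.0]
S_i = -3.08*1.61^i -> [-3.08, -4.96, -7.98, -12.85, -20.69]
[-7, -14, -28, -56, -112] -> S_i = -7*2^i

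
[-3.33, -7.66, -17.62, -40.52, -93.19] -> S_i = -3.33*2.30^i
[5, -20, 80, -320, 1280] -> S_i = 5*-4^i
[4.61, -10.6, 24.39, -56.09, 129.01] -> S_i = 4.61*(-2.30)^i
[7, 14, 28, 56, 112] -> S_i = 7*2^i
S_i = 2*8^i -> [2, 16, 128, 1024, 8192]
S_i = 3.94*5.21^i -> [3.94, 20.53, 106.95, 557.2, 2903.0]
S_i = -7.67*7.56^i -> [-7.67, -57.99, -438.37, -3314.06, -25054.32]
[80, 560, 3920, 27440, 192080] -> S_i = 80*7^i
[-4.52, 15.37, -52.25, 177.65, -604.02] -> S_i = -4.52*(-3.40)^i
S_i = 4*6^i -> [4, 24, 144, 864, 5184]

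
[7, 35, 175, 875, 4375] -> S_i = 7*5^i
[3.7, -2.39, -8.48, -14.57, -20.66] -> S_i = 3.70 + -6.09*i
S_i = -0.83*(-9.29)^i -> [-0.83, 7.71, -71.63, 665.47, -6182.17]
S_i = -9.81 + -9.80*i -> [-9.81, -19.61, -29.41, -39.21, -49.01]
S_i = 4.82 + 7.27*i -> [4.82, 12.09, 19.36, 26.63, 33.9]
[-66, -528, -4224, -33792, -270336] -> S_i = -66*8^i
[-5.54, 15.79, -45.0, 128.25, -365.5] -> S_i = -5.54*(-2.85)^i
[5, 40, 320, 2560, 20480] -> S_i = 5*8^i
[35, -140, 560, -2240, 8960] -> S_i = 35*-4^i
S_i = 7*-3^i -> [7, -21, 63, -189, 567]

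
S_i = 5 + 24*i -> [5, 29, 53, 77, 101]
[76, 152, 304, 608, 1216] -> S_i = 76*2^i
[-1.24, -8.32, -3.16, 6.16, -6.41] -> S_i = Random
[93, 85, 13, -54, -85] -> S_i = Random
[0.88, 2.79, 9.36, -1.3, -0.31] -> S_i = Random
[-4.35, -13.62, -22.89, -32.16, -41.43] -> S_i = -4.35 + -9.27*i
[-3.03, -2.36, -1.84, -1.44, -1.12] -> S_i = -3.03*0.78^i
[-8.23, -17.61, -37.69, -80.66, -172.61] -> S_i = -8.23*2.14^i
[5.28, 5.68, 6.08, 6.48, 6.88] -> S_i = 5.28 + 0.40*i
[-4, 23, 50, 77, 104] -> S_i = -4 + 27*i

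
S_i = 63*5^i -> [63, 315, 1575, 7875, 39375]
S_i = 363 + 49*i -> [363, 412, 461, 510, 559]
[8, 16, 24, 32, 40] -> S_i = 8 + 8*i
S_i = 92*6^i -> [92, 552, 3312, 19872, 119232]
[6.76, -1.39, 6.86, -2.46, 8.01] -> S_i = Random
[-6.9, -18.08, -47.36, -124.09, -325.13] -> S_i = -6.90*2.62^i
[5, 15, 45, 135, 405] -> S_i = 5*3^i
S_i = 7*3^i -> [7, 21, 63, 189, 567]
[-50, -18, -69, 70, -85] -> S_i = Random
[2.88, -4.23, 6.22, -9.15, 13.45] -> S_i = 2.88*(-1.47)^i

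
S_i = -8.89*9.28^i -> [-8.89, -82.5, -765.59, -7104.7, -65931.61]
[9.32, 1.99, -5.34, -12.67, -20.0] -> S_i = 9.32 + -7.33*i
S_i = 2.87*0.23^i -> [2.87, 0.66, 0.15, 0.03, 0.01]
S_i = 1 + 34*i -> [1, 35, 69, 103, 137]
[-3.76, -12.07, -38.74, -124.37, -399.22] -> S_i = -3.76*3.21^i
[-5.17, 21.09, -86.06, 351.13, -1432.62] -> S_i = -5.17*(-4.08)^i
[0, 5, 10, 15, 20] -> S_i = 0 + 5*i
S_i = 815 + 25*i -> [815, 840, 865, 890, 915]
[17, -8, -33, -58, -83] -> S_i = 17 + -25*i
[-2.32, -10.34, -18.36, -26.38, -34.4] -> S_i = -2.32 + -8.02*i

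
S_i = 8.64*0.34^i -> [8.64, 2.94, 1.0, 0.34, 0.12]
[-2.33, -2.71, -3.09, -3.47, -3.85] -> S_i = -2.33 + -0.38*i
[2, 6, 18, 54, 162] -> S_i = 2*3^i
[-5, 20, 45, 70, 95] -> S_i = -5 + 25*i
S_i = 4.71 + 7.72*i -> [4.71, 12.43, 20.15, 27.87, 35.59]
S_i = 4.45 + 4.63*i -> [4.45, 9.08, 13.71, 18.34, 22.97]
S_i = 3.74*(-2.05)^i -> [3.74, -7.67, 15.72, -32.22, 66.05]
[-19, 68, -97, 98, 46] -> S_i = Random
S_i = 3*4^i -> [3, 12, 48, 192, 768]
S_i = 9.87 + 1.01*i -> [9.87, 10.88, 11.89, 12.9, 13.91]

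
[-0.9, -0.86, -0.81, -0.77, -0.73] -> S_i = -0.90*0.95^i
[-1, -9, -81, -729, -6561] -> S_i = -1*9^i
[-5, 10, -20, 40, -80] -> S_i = -5*-2^i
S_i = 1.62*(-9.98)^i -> [1.62, -16.17, 161.35, -1610.3, 16070.79]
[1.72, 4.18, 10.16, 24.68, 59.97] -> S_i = 1.72*2.43^i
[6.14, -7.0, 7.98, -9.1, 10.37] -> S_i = 6.14*(-1.14)^i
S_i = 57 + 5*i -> [57, 62, 67, 72, 77]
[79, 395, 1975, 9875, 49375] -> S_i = 79*5^i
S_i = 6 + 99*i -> [6, 105, 204, 303, 402]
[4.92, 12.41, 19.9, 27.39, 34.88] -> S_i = 4.92 + 7.49*i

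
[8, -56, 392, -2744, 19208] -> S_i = 8*-7^i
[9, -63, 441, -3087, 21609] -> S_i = 9*-7^i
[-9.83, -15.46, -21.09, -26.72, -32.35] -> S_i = -9.83 + -5.63*i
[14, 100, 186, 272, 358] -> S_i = 14 + 86*i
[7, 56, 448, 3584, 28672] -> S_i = 7*8^i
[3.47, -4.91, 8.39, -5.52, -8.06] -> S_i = Random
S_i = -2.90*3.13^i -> [-2.9, -9.08, -28.41, -88.93, -278.34]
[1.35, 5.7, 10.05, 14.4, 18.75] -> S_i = 1.35 + 4.35*i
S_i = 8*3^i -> [8, 24, 72, 216, 648]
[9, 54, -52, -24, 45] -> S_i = Random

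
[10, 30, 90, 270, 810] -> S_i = 10*3^i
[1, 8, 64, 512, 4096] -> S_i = 1*8^i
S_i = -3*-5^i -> [-3, 15, -75, 375, -1875]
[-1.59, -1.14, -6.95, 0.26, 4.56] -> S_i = Random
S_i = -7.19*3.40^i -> [-7.19, -24.45, -83.12, -282.6, -960.83]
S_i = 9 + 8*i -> [9, 17, 25, 33, 41]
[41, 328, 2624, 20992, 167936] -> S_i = 41*8^i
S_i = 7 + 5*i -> [7, 12, 17, 22, 27]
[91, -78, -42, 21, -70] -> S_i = Random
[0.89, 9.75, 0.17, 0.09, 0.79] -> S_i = Random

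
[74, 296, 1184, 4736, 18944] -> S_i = 74*4^i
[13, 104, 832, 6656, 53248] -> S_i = 13*8^i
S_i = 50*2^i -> [50, 100, 200, 400, 800]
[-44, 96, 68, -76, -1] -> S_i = Random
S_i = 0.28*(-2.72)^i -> [0.28, -0.76, 2.07, -5.63, 15.33]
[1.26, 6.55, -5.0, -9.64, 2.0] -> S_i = Random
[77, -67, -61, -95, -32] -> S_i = Random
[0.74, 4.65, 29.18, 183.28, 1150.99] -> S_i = 0.74*6.28^i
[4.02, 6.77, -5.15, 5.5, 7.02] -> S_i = Random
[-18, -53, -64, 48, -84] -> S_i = Random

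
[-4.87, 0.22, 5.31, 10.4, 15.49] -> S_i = -4.87 + 5.09*i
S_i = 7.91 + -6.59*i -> [7.91, 1.32, -5.27, -11.86, -18.45]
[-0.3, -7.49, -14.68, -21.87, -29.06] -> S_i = -0.30 + -7.19*i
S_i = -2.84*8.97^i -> [-2.84, -25.47, -228.51, -2049.73, -18386.04]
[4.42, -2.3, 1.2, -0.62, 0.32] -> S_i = 4.42*(-0.52)^i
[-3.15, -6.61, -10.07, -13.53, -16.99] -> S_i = -3.15 + -3.46*i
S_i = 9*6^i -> [9, 54, 324, 1944, 11664]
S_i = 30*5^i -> [30, 150, 750, 3750, 18750]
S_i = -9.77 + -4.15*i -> [-9.77, -13.92, -18.07, -22.22, -26.37]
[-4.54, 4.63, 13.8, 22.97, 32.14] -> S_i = -4.54 + 9.17*i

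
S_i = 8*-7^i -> [8, -56, 392, -2744, 19208]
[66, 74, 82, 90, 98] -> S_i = 66 + 8*i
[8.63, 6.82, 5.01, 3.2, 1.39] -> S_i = 8.63 + -1.81*i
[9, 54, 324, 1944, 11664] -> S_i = 9*6^i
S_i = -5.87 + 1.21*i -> [-5.87, -4.66, -3.45, -2.24, -1.03]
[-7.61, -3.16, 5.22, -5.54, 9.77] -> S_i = Random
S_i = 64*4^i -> [64, 256, 1024, 4096, 16384]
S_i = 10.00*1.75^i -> [10.0, 17.5, 30.62, 53.59, 93.79]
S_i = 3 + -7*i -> [3, -4, -11, -18, -25]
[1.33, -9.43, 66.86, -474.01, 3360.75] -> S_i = 1.33*(-7.09)^i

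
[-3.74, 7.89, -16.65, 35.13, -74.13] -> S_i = -3.74*(-2.11)^i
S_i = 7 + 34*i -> [7, 41, 75, 109, 143]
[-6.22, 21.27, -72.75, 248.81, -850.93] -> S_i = -6.22*(-3.42)^i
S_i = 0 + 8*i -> [0, 8, 16, 24, 32]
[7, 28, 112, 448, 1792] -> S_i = 7*4^i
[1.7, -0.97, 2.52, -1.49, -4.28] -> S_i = Random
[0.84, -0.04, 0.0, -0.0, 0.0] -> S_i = 0.84*(-0.05)^i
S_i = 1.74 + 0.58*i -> [1.74, 2.32, 2.9, 3.48, 4.06]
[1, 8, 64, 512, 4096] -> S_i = 1*8^i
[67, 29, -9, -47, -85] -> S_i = 67 + -38*i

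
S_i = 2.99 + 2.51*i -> [2.99, 5.5, 8.01, 10.52, 13.03]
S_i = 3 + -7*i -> [3, -4, -11, -18, -25]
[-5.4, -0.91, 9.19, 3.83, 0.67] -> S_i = Random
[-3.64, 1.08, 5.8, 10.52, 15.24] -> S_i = -3.64 + 4.72*i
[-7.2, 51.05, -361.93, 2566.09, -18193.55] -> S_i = -7.20*(-7.09)^i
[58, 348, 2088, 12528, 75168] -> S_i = 58*6^i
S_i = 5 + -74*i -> [5, -69, -143, -217, -291]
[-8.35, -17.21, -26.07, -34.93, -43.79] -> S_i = -8.35 + -8.86*i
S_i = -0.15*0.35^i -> [-0.15, -0.05, -0.02, -0.01, -0.0]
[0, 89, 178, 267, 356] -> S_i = 0 + 89*i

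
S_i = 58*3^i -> [58, 174, 522, 1566, 4698]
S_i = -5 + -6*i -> [-5, -11, -17, -23, -29]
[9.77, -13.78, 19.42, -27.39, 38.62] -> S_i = 9.77*(-1.41)^i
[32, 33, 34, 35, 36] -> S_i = 32 + 1*i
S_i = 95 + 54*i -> [95, 149, 203, 257, 311]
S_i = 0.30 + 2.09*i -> [0.3, 2.39, 4.48, 6.57, 8.66]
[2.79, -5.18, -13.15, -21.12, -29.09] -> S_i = 2.79 + -7.97*i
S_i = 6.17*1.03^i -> [6.17, 6.36, 6.55, 6.74, 6.94]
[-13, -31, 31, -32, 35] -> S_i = Random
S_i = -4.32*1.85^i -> [-4.32, -7.99, -14.79, -27.35, -50.6]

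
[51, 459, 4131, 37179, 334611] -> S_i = 51*9^i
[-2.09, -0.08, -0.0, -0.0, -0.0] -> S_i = -2.09*0.04^i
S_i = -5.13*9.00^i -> [-5.13, -46.17, -415.53, -3739.77, -33657.93]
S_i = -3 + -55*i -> [-3, -58, -113, -168, -223]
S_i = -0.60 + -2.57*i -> [-0.6, -3.17, -5.74, -8.31, -10.88]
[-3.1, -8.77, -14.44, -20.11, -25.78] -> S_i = -3.10 + -5.67*i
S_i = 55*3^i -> [55, 165, 495, 1485, 4455]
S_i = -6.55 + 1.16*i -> [-6.55, -5.39, -4.23, -3.07, -1.91]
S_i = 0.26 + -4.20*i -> [0.26, -3.94, -8.14, -12.34, -16.54]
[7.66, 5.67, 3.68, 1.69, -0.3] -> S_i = 7.66 + -1.99*i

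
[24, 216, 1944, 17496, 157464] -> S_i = 24*9^i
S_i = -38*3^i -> [-38, -114, -342, -1026, -3078]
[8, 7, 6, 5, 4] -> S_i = 8 + -1*i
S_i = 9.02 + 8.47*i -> [9.02, 17.49, 25.96, 34.43, 42.9]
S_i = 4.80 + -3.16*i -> [4.8, 1.64, -1.52, -4.68, -7.84]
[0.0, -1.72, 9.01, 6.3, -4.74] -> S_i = Random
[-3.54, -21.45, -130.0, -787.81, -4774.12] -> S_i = -3.54*6.06^i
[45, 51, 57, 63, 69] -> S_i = 45 + 6*i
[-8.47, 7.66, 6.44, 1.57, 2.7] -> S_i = Random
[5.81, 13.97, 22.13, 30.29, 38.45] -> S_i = 5.81 + 8.16*i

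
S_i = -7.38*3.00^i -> [-7.38, -22.14, -66.42, -199.26, -597.78]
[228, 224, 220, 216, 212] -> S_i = 228 + -4*i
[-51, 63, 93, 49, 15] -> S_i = Random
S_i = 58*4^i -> [58, 232, 928, 3712, 14848]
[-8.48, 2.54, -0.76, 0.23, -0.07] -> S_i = -8.48*(-0.30)^i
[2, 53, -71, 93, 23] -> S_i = Random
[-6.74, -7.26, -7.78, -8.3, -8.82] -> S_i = -6.74 + -0.52*i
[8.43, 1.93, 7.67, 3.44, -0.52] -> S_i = Random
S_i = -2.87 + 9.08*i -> [-2.87, 6.21, 15.29, 24.37, 33.45]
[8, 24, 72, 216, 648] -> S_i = 8*3^i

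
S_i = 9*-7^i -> [9, -63, 441, -3087, 21609]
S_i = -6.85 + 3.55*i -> [-6.85, -3.3, 0.25, 3.8, 7.35]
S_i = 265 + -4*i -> [265, 261, 257, 253, 249]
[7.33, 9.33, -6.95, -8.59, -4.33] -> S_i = Random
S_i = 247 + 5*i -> [247, 252, 257, 262, 267]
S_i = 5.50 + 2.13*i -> [5.5, 7.63, 9.76, 11.89, 14.02]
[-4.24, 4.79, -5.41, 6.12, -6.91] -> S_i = -4.24*(-1.13)^i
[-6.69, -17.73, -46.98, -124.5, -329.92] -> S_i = -6.69*2.65^i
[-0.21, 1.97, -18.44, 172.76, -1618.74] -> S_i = -0.21*(-9.37)^i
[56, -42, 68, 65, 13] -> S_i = Random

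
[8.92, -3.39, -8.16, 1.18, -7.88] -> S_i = Random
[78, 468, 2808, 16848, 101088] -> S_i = 78*6^i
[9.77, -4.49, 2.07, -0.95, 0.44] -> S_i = 9.77*(-0.46)^i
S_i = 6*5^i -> [6, 30, 150, 750, 3750]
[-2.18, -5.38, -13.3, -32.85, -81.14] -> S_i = -2.18*2.47^i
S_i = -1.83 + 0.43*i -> [-1.83, -1.4, -0.97, -0.54, -0.11]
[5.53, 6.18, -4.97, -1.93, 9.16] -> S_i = Random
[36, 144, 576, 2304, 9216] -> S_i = 36*4^i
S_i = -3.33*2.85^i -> [-3.33, -9.49, -27.05, -77.09, -219.7]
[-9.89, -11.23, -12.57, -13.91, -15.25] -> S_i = -9.89 + -1.34*i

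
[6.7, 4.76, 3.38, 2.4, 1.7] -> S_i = 6.70*0.71^i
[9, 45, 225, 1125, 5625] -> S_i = 9*5^i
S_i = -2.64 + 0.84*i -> [-2.64, -1.8, -0.96, -0.12, 0.72]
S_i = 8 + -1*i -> [8, 7, 6, 5, 4]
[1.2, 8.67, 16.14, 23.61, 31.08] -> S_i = 1.20 + 7.47*i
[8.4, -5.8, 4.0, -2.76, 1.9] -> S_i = 8.40*(-0.69)^i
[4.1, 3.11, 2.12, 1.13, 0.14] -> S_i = 4.10 + -0.99*i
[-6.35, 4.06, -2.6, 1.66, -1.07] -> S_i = -6.35*(-0.64)^i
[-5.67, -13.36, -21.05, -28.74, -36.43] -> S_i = -5.67 + -7.69*i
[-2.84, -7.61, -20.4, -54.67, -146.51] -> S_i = -2.84*2.68^i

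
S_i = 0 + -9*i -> [0, -9, -18, -27, -36]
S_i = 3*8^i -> [3, 24, 192, 1536, 12288]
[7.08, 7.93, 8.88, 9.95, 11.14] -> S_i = 7.08*1.12^i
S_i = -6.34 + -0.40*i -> [-6.34, -6.74, -7.14, -7.54, -7.94]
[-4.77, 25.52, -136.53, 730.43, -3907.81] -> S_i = -4.77*(-5.35)^i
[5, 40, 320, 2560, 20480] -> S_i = 5*8^i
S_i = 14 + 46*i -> [14, 60, 106, 152, 198]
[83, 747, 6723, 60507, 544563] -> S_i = 83*9^i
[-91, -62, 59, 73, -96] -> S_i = Random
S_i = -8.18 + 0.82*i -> [-8.18, -7.36, -6.54, -5.72, -4.9]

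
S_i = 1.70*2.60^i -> [1.7, 4.42, 11.49, 29.88, 77.69]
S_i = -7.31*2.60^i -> [-7.31, -19.01, -49.42, -128.48, -334.05]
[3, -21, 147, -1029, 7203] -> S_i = 3*-7^i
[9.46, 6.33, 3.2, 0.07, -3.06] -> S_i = 9.46 + -3.13*i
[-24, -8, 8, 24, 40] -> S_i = -24 + 16*i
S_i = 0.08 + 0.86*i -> [0.08, 0.94, 1.8, 2.66, 3.52]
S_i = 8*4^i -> [8, 32, 128, 512, 2048]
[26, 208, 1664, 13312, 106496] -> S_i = 26*8^i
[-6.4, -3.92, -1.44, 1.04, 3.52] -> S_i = -6.40 + 2.48*i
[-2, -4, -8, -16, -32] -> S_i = -2*2^i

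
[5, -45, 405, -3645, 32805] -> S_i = 5*-9^i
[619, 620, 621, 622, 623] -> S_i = 619 + 1*i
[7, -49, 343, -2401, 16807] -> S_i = 7*-7^i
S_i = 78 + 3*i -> [78, 81, 84, 87, 90]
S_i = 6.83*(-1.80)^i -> [6.83, -12.29, 22.13, -39.83, 71.7]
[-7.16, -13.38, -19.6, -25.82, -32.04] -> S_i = -7.16 + -6.22*i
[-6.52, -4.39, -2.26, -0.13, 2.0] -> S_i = -6.52 + 2.13*i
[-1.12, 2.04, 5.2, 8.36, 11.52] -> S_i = -1.12 + 3.16*i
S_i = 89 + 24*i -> [89, 113, 137, 161, 185]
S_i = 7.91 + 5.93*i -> [7.91, 13.84, 19.77, 25.7, 31.63]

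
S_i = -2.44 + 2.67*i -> [-2.44, 0.23, 2.9, 5.57, 8.24]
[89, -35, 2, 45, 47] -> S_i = Random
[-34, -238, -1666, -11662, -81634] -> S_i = -34*7^i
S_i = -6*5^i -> [-6, -30, -150, -750, -3750]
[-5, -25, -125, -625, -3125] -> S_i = -5*5^i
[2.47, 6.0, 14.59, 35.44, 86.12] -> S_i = 2.47*2.43^i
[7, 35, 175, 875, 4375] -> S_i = 7*5^i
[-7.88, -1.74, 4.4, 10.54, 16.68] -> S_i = -7.88 + 6.14*i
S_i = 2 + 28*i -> [2, 30, 58, 86, 114]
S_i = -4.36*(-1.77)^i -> [-4.36, 7.72, -13.66, 24.18, -42.79]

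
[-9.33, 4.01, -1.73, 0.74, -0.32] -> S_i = -9.33*(-0.43)^i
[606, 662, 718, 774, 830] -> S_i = 606 + 56*i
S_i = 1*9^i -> [1, 9, 81, 729, 6561]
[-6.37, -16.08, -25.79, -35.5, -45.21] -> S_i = -6.37 + -9.71*i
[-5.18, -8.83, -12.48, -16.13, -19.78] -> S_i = -5.18 + -3.65*i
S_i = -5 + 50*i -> [-5, 45, 95, 145, 195]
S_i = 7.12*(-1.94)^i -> [7.12, -13.81, 26.8, -51.99, 100.85]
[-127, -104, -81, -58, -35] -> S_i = -127 + 23*i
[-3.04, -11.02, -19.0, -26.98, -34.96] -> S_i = -3.04 + -7.98*i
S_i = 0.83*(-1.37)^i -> [0.83, -1.14, 1.56, -2.13, 2.92]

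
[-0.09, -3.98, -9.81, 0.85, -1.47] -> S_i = Random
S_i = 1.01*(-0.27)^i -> [1.01, -0.27, 0.07, -0.02, 0.01]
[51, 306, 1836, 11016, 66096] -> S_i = 51*6^i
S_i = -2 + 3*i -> [-2, 1, 4, 7, 10]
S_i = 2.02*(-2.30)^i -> [2.02, -4.65, 10.69, -24.58, 56.53]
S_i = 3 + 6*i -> [3, 9, 15, 21, 27]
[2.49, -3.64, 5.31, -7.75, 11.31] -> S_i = 2.49*(-1.46)^i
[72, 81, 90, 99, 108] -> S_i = 72 + 9*i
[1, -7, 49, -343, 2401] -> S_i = 1*-7^i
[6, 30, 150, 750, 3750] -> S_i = 6*5^i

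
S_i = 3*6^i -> [3, 18, 108, 648, 3888]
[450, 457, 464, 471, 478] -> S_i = 450 + 7*i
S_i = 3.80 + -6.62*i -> [3.8, -2.82, -9.44, -16.06, -22.68]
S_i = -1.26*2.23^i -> [-1.26, -2.81, -6.27, -13.97, -31.16]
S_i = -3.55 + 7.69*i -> [-3.55, 4.14, 11.83, 19.52, 27.21]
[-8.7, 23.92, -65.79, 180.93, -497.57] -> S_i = -8.70*(-2.75)^i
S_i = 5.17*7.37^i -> [5.17, 38.1, 280.82, 2069.63, 15253.18]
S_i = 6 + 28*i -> [6, 34, 62, 90, 118]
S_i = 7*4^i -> [7, 28, 112, 448, 1792]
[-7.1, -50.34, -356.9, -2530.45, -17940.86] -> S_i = -7.10*7.09^i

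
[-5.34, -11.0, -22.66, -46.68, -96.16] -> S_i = -5.34*2.06^i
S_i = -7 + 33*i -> [-7, 26, 59, 92, 125]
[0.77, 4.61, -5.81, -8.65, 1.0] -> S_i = Random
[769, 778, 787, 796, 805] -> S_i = 769 + 9*i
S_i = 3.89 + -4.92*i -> [3.89, -1.03, -5.95, -10.87, -15.79]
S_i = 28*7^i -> [28, 196, 1372, 9604, 67228]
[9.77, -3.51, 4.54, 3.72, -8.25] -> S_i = Random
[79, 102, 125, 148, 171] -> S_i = 79 + 23*i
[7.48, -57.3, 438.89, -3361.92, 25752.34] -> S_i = 7.48*(-7.66)^i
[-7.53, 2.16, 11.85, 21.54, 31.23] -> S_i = -7.53 + 9.69*i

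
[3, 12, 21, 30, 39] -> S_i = 3 + 9*i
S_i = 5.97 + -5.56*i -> [5.97, 0.41, -5.15, -10.71, -16.27]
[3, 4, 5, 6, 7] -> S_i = 3 + 1*i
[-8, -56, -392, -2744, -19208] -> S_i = -8*7^i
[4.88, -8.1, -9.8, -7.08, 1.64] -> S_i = Random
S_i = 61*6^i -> [61, 366, 2196, 13176, 79056]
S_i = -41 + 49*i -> [-41, 8, 57, 106, 155]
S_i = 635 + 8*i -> [635, 643, 651, 659, 667]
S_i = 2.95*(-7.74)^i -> [2.95, -22.83, 176.73, -1367.87, 10587.32]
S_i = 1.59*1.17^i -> [1.59, 1.86, 2.18, 2.55, 2.98]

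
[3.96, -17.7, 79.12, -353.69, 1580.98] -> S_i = 3.96*(-4.47)^i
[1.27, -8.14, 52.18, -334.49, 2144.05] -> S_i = 1.27*(-6.41)^i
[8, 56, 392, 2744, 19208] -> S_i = 8*7^i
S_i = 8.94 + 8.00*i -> [8.94, 16.94, 24.94, 32.94, 40.94]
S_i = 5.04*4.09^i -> [5.04, 20.61, 84.31, 344.83, 1410.34]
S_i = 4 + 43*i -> [4, 47, 90, 133, 176]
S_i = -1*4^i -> [-1, -4, -16, -64, -256]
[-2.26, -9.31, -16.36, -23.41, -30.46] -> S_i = -2.26 + -7.05*i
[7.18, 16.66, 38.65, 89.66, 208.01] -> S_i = 7.18*2.32^i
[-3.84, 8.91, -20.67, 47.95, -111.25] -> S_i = -3.84*(-2.32)^i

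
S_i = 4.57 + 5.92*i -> [4.57, 10.49, 16.41, 22.33, 28.25]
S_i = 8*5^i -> [8, 40, 200, 1000, 5000]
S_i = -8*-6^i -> [-8, 48, -288, 1728, -10368]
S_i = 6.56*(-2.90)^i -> [6.56, -19.02, 55.17, -159.99, 463.98]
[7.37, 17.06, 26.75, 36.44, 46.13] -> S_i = 7.37 + 9.69*i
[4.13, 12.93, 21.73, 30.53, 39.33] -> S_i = 4.13 + 8.80*i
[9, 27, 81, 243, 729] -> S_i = 9*3^i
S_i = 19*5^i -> [19, 95, 475, 2375, 11875]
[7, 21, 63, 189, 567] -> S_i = 7*3^i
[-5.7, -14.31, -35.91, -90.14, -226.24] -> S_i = -5.70*2.51^i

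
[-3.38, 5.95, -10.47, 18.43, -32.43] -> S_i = -3.38*(-1.76)^i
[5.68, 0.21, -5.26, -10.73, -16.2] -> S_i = 5.68 + -5.47*i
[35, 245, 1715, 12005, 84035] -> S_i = 35*7^i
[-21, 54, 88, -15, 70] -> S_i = Random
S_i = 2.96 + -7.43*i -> [2.96, -4.47, -11.9, -19.33, -26.76]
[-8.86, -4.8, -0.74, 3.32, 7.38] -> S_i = -8.86 + 4.06*i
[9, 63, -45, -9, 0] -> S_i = Random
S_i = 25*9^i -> [25, 225, 2025, 18225, 164025]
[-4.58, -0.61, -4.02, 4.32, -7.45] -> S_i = Random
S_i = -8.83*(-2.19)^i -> [-8.83, 19.34, -42.35, 92.75, -203.11]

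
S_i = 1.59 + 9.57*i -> [1.59, 11.16, 20.73, 30.3, 39.87]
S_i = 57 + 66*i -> [57, 123, 189, 255, 321]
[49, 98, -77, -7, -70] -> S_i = Random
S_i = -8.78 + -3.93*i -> [-8.78, -12.71, -16.64, -20.57, -24.5]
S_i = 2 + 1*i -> [2, 3, 4, 5, 6]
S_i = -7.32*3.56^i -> [-7.32, -26.06, -92.77, -330.26, -1175.74]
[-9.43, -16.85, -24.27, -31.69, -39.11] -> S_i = -9.43 + -7.42*i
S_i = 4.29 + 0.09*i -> [4.29, 4.38, 4.47, 4.56, 4.65]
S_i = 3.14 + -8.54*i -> [3.14, -5.4, -13.94, -22.48, -31.02]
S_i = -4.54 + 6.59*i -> [-4.54, 2.05, 8.64, 15.23, 21.82]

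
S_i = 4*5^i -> [4, 20, 100, 500, 2500]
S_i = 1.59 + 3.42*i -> [1.59, 5.01, 8.43, 11.85, 15.27]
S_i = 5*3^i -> [5, 15, 45, 135, 405]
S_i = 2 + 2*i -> [2, 4, 6, 8, 10]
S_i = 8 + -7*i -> [8, 1, -6, -13, -20]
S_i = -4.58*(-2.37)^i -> [-4.58, 10.85, -25.73, 60.97, -144.5]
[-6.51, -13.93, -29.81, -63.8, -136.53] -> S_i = -6.51*2.14^i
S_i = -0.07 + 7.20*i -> [-0.07, 7.13, 14.33, 21.53, 28.73]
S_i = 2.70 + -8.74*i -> [2.7, -6.04, -14.78, -23.52, -32.26]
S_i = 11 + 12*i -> [11, 23, 35, 47, 59]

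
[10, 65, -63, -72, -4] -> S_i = Random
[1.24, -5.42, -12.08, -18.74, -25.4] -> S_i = 1.24 + -6.66*i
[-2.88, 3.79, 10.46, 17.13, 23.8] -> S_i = -2.88 + 6.67*i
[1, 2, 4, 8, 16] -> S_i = 1*2^i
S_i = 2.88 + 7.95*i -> [2.88, 10.83, 18.78, 26.73, 34.68]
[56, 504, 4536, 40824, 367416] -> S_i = 56*9^i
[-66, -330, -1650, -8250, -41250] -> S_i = -66*5^i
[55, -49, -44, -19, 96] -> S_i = Random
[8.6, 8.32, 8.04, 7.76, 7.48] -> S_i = 8.60 + -0.28*i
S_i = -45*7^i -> [-45, -315, -2205, -15435, -108045]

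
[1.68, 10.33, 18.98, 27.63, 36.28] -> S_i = 1.68 + 8.65*i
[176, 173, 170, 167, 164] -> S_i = 176 + -3*i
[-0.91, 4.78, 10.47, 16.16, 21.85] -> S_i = -0.91 + 5.69*i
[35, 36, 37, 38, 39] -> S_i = 35 + 1*i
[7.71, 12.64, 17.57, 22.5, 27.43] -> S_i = 7.71 + 4.93*i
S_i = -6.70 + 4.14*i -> [-6.7, -2.56, 1.58, 5.72, 9.86]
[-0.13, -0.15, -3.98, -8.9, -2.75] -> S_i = Random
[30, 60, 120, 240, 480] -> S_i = 30*2^i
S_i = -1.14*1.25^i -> [-1.14, -1.42, -1.78, -2.23, -2.78]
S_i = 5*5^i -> [5, 25, 125, 625, 3125]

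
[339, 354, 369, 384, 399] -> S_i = 339 + 15*i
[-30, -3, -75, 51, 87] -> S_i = Random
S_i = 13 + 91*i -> [13, 104, 195, 286, 377]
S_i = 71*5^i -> [71, 355, 1775, 8875, 44375]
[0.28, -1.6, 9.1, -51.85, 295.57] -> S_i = 0.28*(-5.70)^i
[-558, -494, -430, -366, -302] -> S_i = -558 + 64*i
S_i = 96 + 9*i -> [96, 105, 114, 123, 132]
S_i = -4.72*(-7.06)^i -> [-4.72, 33.32, -235.26, 1660.95, -11726.29]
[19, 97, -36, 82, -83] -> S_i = Random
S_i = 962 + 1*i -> [962, 963, 964, 965, 966]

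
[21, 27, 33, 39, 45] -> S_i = 21 + 6*i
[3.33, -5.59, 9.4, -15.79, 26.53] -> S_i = 3.33*(-1.68)^i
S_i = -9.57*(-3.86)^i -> [-9.57, 36.94, -142.59, 550.39, -2124.52]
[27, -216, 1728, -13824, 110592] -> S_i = 27*-8^i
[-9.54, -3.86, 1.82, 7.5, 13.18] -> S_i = -9.54 + 5.68*i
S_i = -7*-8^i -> [-7, 56, -448, 3584, -28672]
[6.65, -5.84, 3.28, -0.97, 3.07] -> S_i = Random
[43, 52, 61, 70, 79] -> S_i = 43 + 9*i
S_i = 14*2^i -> [14, 28, 56, 112, 224]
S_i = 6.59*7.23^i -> [6.59, 47.65, 344.48, 2490.58, 18006.89]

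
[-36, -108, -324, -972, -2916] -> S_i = -36*3^i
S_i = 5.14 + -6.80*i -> [5.14, -1.66, -8.46, -15.26, -22.06]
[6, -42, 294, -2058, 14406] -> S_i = 6*-7^i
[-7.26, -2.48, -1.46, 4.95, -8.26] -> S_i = Random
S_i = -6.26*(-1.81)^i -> [-6.26, 11.33, -20.51, 37.12, -67.19]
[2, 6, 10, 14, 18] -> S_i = 2 + 4*i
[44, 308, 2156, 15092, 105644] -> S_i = 44*7^i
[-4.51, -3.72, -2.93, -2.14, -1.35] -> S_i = -4.51 + 0.79*i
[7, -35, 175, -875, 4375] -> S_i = 7*-5^i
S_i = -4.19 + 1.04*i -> [-4.19, -3.15, -2.11, -1.07, -0.03]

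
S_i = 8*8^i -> [8, 64, 512, 4096, 32768]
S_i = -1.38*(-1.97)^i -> [-1.38, 2.72, -5.36, 10.55, -20.78]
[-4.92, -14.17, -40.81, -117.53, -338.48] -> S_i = -4.92*2.88^i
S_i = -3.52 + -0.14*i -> [-3.52, -3.66, -3.8, -3.94, -4.08]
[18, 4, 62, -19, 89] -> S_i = Random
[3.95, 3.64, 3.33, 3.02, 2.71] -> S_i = 3.95 + -0.31*i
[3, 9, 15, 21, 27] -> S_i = 3 + 6*i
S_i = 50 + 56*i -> [50, 106, 162, 218, 274]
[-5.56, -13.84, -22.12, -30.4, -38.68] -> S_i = -5.56 + -8.28*i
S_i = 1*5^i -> [1, 5, 25, 125, 625]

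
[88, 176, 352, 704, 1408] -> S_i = 88*2^i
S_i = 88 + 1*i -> [88, 89, 90, 91, 92]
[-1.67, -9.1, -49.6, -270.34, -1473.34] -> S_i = -1.67*5.45^i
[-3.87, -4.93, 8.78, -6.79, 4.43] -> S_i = Random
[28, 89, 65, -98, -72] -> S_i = Random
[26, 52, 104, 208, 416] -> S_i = 26*2^i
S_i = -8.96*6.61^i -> [-8.96, -59.23, -391.48, -2587.69, -17104.64]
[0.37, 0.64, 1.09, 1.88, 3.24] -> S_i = 0.37*1.72^i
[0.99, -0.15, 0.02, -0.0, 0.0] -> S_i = 0.99*(-0.15)^i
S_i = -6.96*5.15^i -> [-6.96, -35.84, -184.6, -950.67, -4895.96]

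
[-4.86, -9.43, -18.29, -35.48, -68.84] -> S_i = -4.86*1.94^i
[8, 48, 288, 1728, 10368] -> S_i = 8*6^i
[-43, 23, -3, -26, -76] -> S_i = Random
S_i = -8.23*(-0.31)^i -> [-8.23, 2.55, -0.79, 0.25, -0.08]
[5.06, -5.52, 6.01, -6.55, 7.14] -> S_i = 5.06*(-1.09)^i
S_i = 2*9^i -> [2, 18, 162, 1458, 13122]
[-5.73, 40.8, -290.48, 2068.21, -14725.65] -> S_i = -5.73*(-7.12)^i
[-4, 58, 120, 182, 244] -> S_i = -4 + 62*i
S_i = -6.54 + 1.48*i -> [-6.54, -5.06, -3.58, -2.1, -0.62]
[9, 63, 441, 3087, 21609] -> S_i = 9*7^i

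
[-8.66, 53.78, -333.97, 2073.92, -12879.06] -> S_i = -8.66*(-6.21)^i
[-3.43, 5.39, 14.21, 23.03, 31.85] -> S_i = -3.43 + 8.82*i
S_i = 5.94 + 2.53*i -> [5.94, 8.47, 11.0, 13.53, 16.06]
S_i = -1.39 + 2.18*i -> [-1.39, 0.79, 2.97, 5.15, 7.33]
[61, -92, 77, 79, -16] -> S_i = Random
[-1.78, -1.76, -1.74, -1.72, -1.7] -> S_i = -1.78 + 0.02*i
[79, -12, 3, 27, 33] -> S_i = Random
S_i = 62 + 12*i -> [62, 74, 86, 98, 110]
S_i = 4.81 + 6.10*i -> [4.81, 10.91, 17.01, 23.11, 29.21]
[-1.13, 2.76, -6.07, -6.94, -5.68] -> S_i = Random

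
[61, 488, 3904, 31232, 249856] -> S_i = 61*8^i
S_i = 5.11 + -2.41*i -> [5.11, 2.7, 0.29, -2.12, -4.53]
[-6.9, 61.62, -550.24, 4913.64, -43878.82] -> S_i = -6.90*(-8.93)^i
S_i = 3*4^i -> [3, 12, 48, 192, 768]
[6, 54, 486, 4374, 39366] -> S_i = 6*9^i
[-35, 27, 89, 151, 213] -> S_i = -35 + 62*i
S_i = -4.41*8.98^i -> [-4.41, -39.6, -355.62, -3193.5, -28677.67]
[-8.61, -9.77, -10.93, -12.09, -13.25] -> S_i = -8.61 + -1.16*i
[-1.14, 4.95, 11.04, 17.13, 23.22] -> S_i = -1.14 + 6.09*i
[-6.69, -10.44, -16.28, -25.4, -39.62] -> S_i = -6.69*1.56^i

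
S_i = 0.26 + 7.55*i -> [0.26, 7.81, 15.36, 22.91, 30.46]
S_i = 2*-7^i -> [2, -14, 98, -686, 4802]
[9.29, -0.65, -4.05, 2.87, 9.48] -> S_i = Random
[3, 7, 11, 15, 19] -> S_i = 3 + 4*i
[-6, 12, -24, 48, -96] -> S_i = -6*-2^i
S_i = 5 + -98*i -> [5, -93, -191, -289, -387]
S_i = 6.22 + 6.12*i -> [6.22, 12.34, 18.46, 24.58, 30.7]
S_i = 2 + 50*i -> [2, 52, 102, 152, 202]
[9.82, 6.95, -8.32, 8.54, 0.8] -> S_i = Random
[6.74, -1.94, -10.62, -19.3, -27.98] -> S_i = 6.74 + -8.68*i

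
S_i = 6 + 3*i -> [6, 9, 12, 15, 18]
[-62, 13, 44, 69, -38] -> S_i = Random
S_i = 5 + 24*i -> [5, 29, 53, 77, 101]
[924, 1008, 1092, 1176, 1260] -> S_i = 924 + 84*i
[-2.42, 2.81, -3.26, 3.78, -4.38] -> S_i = -2.42*(-1.16)^i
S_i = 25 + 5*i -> [25, 30, 35, 40, 45]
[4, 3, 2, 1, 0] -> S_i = 4 + -1*i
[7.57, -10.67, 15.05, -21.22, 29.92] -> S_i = 7.57*(-1.41)^i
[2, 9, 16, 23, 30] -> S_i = 2 + 7*i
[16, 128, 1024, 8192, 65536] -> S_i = 16*8^i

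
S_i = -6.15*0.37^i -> [-6.15, -2.28, -0.84, -0.31, -0.12]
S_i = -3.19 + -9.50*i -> [-3.19, -12.69, -22.19, -31.69, -41.19]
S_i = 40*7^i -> [40, 280, 1960, 13720, 96040]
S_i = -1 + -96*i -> [-1, -97, -193, -289, -385]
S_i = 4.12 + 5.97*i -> [4.12, 10.09, 16.06, 22.03, 28.0]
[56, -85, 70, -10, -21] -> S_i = Random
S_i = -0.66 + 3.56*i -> [-0.66, 2.9, 6.46, 10.02, 13.58]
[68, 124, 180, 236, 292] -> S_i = 68 + 56*i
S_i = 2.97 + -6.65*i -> [2.97, -3.68, -10.33, -16.98, -23.63]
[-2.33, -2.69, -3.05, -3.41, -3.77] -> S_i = -2.33 + -0.36*i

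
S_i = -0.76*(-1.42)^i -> [-0.76, 1.08, -1.53, 2.18, -3.09]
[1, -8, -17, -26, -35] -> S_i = 1 + -9*i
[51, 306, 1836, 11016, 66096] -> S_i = 51*6^i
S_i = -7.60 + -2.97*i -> [-7.6, -10.57, -13.54, -16.51, -19.48]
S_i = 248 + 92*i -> [248, 340, 432, 524, 616]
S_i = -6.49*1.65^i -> [-6.49, -10.71, -17.67, -29.15, -48.1]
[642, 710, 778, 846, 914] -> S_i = 642 + 68*i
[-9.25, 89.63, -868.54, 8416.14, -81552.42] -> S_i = -9.25*(-9.69)^i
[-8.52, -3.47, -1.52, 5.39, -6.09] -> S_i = Random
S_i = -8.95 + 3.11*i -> [-8.95, -5.84, -2.73, 0.38, 3.49]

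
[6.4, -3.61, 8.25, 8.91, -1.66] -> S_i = Random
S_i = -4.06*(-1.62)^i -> [-4.06, 6.58, -10.66, 17.26, -27.96]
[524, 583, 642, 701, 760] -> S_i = 524 + 59*i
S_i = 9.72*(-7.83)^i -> [9.72, -76.11, 595.92, -4666.07, 36535.35]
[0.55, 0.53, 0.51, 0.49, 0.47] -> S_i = 0.55 + -0.02*i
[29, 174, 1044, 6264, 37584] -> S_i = 29*6^i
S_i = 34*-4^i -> [34, -136, 544, -2176, 8704]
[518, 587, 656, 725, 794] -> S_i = 518 + 69*i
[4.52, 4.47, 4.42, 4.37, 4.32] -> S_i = 4.52 + -0.05*i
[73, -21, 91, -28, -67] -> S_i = Random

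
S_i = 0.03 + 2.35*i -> [0.03, 2.38, 4.73, 7.08, 9.43]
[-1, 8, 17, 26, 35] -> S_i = -1 + 9*i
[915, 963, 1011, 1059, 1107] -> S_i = 915 + 48*i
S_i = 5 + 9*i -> [5, 14, 23, 32, 41]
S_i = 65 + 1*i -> [65, 66, 67, 68, 69]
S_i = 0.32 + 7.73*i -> [0.32, 8.05, 15.78, 23.51, 31.24]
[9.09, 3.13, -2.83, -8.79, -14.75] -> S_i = 9.09 + -5.96*i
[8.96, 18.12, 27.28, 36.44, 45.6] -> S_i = 8.96 + 9.16*i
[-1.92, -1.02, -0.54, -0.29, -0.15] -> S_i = -1.92*0.53^i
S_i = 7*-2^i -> [7, -14, 28, -56, 112]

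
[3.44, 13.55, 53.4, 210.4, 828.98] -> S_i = 3.44*3.94^i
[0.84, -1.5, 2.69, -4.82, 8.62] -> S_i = 0.84*(-1.79)^i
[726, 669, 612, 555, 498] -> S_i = 726 + -57*i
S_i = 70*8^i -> [70, 560, 4480, 35840, 286720]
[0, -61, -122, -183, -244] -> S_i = 0 + -61*i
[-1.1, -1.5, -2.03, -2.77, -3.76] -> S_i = -1.10*1.36^i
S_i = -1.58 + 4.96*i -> [-1.58, 3.38, 8.34, 13.3, 18.26]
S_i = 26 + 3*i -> [26, 29, 32, 35, 38]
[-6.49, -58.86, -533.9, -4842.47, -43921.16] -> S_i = -6.49*9.07^i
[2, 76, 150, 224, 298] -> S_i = 2 + 74*i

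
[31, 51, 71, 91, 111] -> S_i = 31 + 20*i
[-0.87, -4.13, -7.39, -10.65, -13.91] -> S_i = -0.87 + -3.26*i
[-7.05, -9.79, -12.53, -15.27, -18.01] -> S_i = -7.05 + -2.74*i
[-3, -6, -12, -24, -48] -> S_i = -3*2^i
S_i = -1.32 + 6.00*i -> [-1.32, 4.68, 10.68, 16.68, 22.68]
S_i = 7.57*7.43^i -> [7.57, 56.25, 417.9, 3105.01, 23070.19]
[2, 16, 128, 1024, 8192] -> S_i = 2*8^i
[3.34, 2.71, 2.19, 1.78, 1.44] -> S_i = 3.34*0.81^i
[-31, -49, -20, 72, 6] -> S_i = Random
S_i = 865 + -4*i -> [865, 861, 857, 853, 849]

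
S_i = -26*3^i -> [-26, -78, -234, -702, -2106]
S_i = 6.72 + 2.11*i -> [6.72, 8.83, 10.94, 13.05, 15.16]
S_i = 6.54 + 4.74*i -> [6.54, 11.28, 16.02, 20.76, 25.5]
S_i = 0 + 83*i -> [0, 83, 166, 249, 332]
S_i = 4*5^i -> [4, 20, 100, 500, 2500]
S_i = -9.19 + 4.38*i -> [-9.19, -4.81, -0.43, 3.95, 8.33]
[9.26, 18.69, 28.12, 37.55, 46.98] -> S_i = 9.26 + 9.43*i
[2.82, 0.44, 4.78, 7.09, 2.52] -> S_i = Random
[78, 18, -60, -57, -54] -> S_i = Random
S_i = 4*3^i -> [4, 12, 36, 108, 324]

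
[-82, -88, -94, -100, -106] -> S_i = -82 + -6*i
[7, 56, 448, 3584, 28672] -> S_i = 7*8^i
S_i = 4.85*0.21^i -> [4.85, 1.02, 0.21, 0.04, 0.01]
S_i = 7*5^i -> [7, 35, 175, 875, 4375]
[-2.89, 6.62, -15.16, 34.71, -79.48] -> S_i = -2.89*(-2.29)^i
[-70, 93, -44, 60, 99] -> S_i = Random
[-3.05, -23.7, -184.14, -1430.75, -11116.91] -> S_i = -3.05*7.77^i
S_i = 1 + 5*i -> [1, 6, 11, 16, 21]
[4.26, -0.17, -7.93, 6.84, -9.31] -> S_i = Random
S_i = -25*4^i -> [-25, -100, -400, -1600, -6400]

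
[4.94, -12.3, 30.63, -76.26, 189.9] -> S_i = 4.94*(-2.49)^i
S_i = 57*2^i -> [57, 114, 228, 456, 912]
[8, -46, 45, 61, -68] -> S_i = Random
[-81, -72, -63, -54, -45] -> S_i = -81 + 9*i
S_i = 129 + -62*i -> [129, 67, 5, -57, -119]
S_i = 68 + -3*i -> [68, 65, 62, 59, 56]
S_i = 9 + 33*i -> [9, 42, 75, 108, 141]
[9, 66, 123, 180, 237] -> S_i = 9 + 57*i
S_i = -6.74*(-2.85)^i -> [-6.74, 19.21, -54.75, 156.03, -444.67]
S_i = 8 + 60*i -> [8, 68, 128, 188, 248]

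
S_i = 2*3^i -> [2, 6, 18, 54, 162]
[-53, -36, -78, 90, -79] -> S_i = Random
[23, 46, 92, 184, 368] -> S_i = 23*2^i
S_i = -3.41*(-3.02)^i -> [-3.41, 10.3, -31.1, 93.92, -283.65]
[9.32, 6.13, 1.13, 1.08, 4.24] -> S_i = Random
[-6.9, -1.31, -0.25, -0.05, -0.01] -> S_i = -6.90*0.19^i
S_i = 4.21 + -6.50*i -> [4.21, -2.29, -8.79, -15.29, -21.79]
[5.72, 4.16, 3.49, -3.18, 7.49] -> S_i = Random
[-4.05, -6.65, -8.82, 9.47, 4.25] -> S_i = Random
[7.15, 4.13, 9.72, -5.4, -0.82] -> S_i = Random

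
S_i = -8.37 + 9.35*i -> [-8.37, 0.98, 10.33, 19.68, 29.03]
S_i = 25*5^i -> [25, 125, 625, 3125, 15625]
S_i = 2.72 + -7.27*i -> [2.72, -4.55, -11.82, -19.09, -26.36]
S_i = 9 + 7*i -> [9, 16, 23, 30, 37]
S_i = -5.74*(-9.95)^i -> [-5.74, 57.11, -568.27, 5654.33, -56260.58]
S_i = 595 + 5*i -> [595, 600, 605, 610, 615]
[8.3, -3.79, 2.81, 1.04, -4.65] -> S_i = Random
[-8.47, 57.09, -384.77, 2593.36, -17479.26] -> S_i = -8.47*(-6.74)^i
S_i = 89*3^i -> [89, 267, 801, 2403, 7209]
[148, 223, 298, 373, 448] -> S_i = 148 + 75*i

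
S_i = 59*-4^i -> [59, -236, 944, -3776, 15104]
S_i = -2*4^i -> [-2, -8, -32, -128, -512]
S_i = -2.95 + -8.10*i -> [-2.95, -11.05, -19.15, -27.25, -35.35]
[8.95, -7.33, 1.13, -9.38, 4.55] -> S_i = Random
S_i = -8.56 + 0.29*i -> [-8.56, -8.27, -7.98, -7.69, -7.4]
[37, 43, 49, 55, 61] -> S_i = 37 + 6*i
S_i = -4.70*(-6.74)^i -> [-4.7, 31.68, -213.51, 1439.06, -9699.23]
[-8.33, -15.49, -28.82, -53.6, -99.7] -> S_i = -8.33*1.86^i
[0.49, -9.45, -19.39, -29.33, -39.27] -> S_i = 0.49 + -9.94*i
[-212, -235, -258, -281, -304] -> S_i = -212 + -23*i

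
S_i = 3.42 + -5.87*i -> [3.42, -2.45, -8.32, -14.19, -20.06]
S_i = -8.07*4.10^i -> [-8.07, -33.09, -135.66, -556.19, -2280.39]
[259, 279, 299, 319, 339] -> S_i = 259 + 20*i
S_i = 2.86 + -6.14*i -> [2.86, -3.28, -9.42, -15.56, -21.7]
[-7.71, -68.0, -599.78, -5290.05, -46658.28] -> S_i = -7.71*8.82^i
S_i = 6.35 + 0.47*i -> [6.35, 6.82, 7.29, 7.76, 8.23]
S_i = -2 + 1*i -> [-2, -1, 0, 1, 2]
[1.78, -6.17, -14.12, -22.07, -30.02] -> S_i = 1.78 + -7.95*i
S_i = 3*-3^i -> [3, -9, 27, -81, 243]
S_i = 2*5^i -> [2, 10, 50, 250, 1250]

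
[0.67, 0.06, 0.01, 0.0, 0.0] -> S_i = 0.67*0.09^i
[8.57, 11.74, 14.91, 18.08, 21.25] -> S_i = 8.57 + 3.17*i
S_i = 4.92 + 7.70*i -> [4.92, 12.62, 20.32, 28.02, 35.72]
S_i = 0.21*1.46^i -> [0.21, 0.31, 0.45, 0.65, 0.95]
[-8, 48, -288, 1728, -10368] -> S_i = -8*-6^i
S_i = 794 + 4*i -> [794, 798, 802, 806, 810]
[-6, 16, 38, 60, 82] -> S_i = -6 + 22*i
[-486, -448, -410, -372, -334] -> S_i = -486 + 38*i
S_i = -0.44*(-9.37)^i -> [-0.44, 4.12, -38.63, 361.97, -3391.65]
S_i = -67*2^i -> [-67, -134, -268, -536, -1072]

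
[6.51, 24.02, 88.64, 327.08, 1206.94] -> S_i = 6.51*3.69^i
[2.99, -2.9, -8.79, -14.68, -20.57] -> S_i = 2.99 + -5.89*i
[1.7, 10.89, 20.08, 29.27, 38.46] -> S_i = 1.70 + 9.19*i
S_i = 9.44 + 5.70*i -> [9.44, 15.14, 20.84, 26.54, 32.24]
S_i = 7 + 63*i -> [7, 70, 133, 196, 259]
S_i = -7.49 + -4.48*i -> [-7.49, -11.97, -16.45, -20.93, -25.41]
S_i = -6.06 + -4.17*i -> [-6.06, -10.23, -14.4, -18.57, -22.74]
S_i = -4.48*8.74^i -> [-4.48, -39.16, -342.22, -2990.97, -26141.09]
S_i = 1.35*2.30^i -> [1.35, 3.1, 7.14, 16.43, 37.78]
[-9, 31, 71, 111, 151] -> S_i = -9 + 40*i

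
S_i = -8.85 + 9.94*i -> [-8.85, 1.09, 11.03, 20.97, 30.91]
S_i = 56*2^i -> [56, 112, 224, 448, 896]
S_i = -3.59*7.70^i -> [-3.59, -27.64, -212.85, -1638.95, -12619.94]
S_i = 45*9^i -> [45, 405, 3645, 32805, 295245]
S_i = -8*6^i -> [-8, -48, -288, -1728, -10368]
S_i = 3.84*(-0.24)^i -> [3.84, -0.92, 0.22, -0.05, 0.01]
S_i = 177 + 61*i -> [177, 238, 299, 360, 421]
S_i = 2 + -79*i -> [2, -77, -156, -235, -314]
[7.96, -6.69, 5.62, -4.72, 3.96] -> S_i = 7.96*(-0.84)^i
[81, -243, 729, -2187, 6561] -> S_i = 81*-3^i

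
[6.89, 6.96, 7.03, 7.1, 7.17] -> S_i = 6.89 + 0.07*i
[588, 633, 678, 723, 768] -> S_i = 588 + 45*i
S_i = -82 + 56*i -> [-82, -26, 30, 86, 142]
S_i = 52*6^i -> [52, 312, 1872, 11232, 67392]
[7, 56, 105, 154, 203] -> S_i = 7 + 49*i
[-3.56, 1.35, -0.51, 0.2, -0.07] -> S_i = -3.56*(-0.38)^i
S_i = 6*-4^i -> [6, -24, 96, -384, 1536]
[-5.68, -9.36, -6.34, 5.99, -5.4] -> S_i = Random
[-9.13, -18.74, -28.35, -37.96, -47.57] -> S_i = -9.13 + -9.61*i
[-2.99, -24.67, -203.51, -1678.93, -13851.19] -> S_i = -2.99*8.25^i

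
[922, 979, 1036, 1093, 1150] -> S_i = 922 + 57*i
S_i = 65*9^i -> [65, 585, 5265, 47385, 426465]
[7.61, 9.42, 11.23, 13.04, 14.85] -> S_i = 7.61 + 1.81*i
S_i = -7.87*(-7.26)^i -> [-7.87, 57.14, -414.81, 3011.51, -21863.58]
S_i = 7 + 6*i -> [7, 13, 19, 25, 31]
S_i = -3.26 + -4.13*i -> [-3.26, -7.39, -11.52, -15.65, -19.78]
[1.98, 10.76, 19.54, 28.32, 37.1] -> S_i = 1.98 + 8.78*i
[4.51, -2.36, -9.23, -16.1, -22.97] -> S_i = 4.51 + -6.87*i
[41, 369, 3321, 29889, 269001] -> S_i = 41*9^i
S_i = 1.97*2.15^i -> [1.97, 4.24, 9.11, 19.58, 42.09]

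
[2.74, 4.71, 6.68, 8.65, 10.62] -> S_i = 2.74 + 1.97*i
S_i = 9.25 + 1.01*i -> [9.25, 10.26, 11.27, 12.28, 13.29]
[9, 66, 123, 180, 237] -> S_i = 9 + 57*i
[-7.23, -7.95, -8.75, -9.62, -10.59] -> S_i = -7.23*1.10^i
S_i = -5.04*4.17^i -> [-5.04, -21.02, -87.64, -365.46, -1523.96]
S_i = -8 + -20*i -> [-8, -28, -48, -68, -88]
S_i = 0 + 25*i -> [0, 25, 50, 75, 100]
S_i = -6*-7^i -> [-6, 42, -294, 2058, -14406]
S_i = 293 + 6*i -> [293, 299, 305, 311, 317]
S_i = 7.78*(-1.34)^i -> [7.78, -10.43, 13.97, -18.72, 25.08]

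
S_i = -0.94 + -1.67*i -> [-0.94, -2.61, -4.28, -5.95, -7.62]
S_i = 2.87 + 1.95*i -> [2.87, 4.82, 6.77, 8.72, 10.67]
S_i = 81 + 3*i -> [81, 84, 87, 90, 93]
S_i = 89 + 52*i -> [89, 141, 193, 245, 297]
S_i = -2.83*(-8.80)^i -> [-2.83, 24.9, -219.16, 1928.57, -16971.38]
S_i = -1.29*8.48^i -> [-1.29, -10.94, -92.76, -786.64, -6670.73]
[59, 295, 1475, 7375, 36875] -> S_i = 59*5^i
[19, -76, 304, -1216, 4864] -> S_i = 19*-4^i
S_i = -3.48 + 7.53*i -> [-3.48, 4.05, 11.58, 19.11, 26.64]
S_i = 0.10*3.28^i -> [0.1, 0.33, 1.08, 3.53, 11.57]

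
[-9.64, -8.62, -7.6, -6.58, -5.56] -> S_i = -9.64 + 1.02*i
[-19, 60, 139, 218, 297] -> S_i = -19 + 79*i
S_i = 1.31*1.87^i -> [1.31, 2.45, 4.58, 8.57, 16.02]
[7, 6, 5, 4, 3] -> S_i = 7 + -1*i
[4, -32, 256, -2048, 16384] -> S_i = 4*-8^i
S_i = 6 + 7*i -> [6, 13, 20, 27, 34]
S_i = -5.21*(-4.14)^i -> [-5.21, 21.57, -89.3, 369.69, -1530.52]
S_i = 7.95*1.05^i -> [7.95, 8.35, 8.76, 9.2, 9.66]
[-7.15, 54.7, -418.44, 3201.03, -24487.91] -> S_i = -7.15*(-7.65)^i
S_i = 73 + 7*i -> [73, 80, 87, 94, 101]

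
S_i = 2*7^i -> [2, 14, 98, 686, 4802]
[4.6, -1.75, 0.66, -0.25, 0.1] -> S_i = 4.60*(-0.38)^i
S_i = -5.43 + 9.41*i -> [-5.43, 3.98, 13.39, 22.8, 32.21]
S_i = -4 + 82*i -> [-4, 78, 160, 242, 324]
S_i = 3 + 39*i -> [3, 42, 81, 120, 159]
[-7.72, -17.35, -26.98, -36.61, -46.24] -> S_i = -7.72 + -9.63*i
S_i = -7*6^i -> [-7, -42, -252, -1512, -9072]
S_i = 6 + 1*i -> [6, 7, 8, 9, 10]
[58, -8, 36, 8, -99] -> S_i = Random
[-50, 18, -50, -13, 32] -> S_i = Random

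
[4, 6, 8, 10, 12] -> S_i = 4 + 2*i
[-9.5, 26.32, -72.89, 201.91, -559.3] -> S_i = -9.50*(-2.77)^i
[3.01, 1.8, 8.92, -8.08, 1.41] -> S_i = Random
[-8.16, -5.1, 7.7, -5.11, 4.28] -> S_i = Random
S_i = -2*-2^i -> [-2, 4, -8, 16, -32]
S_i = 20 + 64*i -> [20, 84, 148, 212, 276]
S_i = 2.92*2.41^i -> [2.92, 7.04, 16.96, 40.87, 98.5]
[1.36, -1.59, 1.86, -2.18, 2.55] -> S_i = 1.36*(-1.17)^i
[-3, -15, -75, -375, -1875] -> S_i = -3*5^i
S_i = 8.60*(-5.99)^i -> [8.6, -51.51, 308.57, -1848.33, 11071.48]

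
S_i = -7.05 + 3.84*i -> [-7.05, -3.21, 0.63, 4.47, 8.31]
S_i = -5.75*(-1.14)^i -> [-5.75, 6.56, -7.47, 8.52, -9.71]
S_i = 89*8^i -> [89, 712, 5696, 45568, 364544]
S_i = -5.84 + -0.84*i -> [-5.84, -6.68, -7.52, -8.36, -9.2]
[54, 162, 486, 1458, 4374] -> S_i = 54*3^i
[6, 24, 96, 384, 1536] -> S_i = 6*4^i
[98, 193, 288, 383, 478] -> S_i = 98 + 95*i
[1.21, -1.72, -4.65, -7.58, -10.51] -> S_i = 1.21 + -2.93*i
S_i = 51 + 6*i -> [51, 57, 63, 69, 75]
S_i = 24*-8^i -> [24, -192, 1536, -12288, 98304]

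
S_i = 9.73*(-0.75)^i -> [9.73, -7.3, 5.47, -4.1, 3.08]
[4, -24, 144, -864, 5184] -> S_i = 4*-6^i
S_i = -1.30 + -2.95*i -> [-1.3, -4.25, -7.2, -10.15, -13.1]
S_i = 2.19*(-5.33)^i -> [2.19, -11.67, 62.22, -331.61, 1767.47]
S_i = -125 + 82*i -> [-125, -43, 39, 121, 203]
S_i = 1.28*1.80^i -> [1.28, 2.3, 4.15, 7.46, 13.44]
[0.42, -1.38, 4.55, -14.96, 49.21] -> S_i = 0.42*(-3.29)^i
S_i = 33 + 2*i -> [33, 35, 37, 39, 41]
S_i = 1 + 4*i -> [1, 5, 9, 13, 17]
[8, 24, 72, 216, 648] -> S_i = 8*3^i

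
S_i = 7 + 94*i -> [7, 101, 195, 289, 383]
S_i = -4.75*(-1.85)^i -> [-4.75, 8.79, -16.26, 30.08, -55.64]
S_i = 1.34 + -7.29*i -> [1.34, -5.95, -13.24, -20.53, -27.82]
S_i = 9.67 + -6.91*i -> [9.67, 2.76, -4.15, -11.06, -17.97]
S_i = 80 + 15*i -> [80, 95, 110, 125, 140]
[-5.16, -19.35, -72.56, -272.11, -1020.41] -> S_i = -5.16*3.75^i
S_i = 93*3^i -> [93, 279, 837, 2511, 7533]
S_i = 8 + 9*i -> [8, 17, 26, 35, 44]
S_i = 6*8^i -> [6, 48, 384, 3072, 24576]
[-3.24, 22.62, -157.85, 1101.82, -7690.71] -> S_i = -3.24*(-6.98)^i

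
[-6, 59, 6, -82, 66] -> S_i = Random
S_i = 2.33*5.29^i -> [2.33, 12.33, 65.2, 344.92, 1824.65]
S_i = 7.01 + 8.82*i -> [7.01, 15.83, 24.65, 33.47, 42.29]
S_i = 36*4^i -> [36, 144, 576, 2304, 9216]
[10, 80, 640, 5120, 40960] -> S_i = 10*8^i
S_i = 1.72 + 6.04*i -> [1.72, 7.76, 13.8, 19.84, 25.88]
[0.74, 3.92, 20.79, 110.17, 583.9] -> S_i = 0.74*5.30^i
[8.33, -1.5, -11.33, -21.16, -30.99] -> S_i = 8.33 + -9.83*i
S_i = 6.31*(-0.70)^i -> [6.31, -4.42, 3.09, -2.16, 1.52]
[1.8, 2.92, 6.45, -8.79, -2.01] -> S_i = Random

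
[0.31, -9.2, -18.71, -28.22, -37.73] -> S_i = 0.31 + -9.51*i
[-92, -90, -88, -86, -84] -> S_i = -92 + 2*i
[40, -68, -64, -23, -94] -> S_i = Random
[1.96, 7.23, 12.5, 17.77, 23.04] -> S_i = 1.96 + 5.27*i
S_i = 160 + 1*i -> [160, 161, 162, 163, 164]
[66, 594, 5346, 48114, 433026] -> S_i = 66*9^i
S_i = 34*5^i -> [34, 170, 850, 4250, 21250]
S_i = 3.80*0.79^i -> [3.8, 3.0, 2.37, 1.87, 1.48]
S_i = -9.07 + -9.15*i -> [-9.07, -18.22, -27.37, -36.52, -45.67]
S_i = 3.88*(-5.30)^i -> [3.88, -20.56, 108.99, -577.64, 3061.51]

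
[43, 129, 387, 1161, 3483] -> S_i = 43*3^i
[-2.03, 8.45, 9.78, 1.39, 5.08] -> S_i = Random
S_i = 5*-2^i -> [5, -10, 20, -40, 80]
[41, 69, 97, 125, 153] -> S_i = 41 + 28*i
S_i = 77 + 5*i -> [77, 82, 87, 92, 97]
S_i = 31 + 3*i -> [31, 34, 37, 40, 43]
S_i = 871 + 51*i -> [871, 922, 973, 1024, 1075]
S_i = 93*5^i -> [93, 465, 2325, 11625, 58125]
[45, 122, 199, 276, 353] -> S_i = 45 + 77*i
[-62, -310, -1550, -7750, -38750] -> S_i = -62*5^i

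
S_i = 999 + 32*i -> [999, 1031, 1063, 1095, 1127]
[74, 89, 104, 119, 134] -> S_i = 74 + 15*i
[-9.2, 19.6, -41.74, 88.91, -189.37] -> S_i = -9.20*(-2.13)^i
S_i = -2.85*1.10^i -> [-2.85, -3.14, -3.45, -3.79, -4.17]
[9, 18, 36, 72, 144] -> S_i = 9*2^i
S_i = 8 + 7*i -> [8, 15, 22, 29, 36]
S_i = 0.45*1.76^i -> [0.45, 0.79, 1.39, 2.45, 4.32]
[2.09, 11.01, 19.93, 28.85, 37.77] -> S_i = 2.09 + 8.92*i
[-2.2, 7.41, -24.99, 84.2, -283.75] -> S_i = -2.20*(-3.37)^i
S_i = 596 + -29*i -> [596, 567, 538, 509, 480]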